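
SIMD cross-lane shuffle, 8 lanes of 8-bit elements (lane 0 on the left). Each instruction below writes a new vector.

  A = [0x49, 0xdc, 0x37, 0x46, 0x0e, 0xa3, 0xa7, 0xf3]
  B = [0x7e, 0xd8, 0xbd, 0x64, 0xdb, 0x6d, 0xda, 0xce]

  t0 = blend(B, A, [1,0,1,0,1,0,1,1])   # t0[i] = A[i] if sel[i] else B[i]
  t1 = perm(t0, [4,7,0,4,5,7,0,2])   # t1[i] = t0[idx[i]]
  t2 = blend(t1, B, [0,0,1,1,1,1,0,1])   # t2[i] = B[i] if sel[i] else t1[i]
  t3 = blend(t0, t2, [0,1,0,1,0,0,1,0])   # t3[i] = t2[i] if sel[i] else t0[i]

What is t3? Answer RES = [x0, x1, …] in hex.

→ t0 |49|d8|37|64|0e|6d|a7|f3|
→ t1 |0e|f3|49|0e|6d|f3|49|37|
→ t2 |0e|f3|bd|64|db|6d|49|ce|
→ t3 |49|f3|37|64|0e|6d|49|f3|

RES = [0x49, 0xf3, 0x37, 0x64, 0x0e, 0x6d, 0x49, 0xf3]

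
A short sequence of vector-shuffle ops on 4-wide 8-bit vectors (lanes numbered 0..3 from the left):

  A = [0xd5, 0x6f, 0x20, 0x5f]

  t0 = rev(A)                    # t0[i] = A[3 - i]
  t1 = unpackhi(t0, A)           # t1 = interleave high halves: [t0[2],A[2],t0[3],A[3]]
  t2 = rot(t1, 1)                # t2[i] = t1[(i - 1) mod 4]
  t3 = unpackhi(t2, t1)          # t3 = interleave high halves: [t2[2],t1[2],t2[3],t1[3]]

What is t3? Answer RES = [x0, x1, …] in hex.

RES = [0x20, 0xd5, 0xd5, 0x5f]

  t0: 5f 20 6f d5
  t1: 6f 20 d5 5f
  t2: 5f 6f 20 d5
  t3: 20 d5 d5 5f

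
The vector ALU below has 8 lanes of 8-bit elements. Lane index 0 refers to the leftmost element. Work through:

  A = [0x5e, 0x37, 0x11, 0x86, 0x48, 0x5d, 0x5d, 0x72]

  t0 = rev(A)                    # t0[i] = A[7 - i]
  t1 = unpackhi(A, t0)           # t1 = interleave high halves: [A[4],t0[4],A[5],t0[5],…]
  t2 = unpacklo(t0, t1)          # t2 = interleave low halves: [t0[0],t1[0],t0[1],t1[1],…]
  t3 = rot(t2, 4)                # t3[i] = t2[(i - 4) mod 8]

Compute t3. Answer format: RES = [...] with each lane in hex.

→ t0 |72|5d|5d|48|86|11|37|5e|
→ t1 |48|86|5d|11|5d|37|72|5e|
→ t2 |72|48|5d|86|5d|5d|48|11|
→ t3 |5d|5d|48|11|72|48|5d|86|

RES = [0x5d, 0x5d, 0x48, 0x11, 0x72, 0x48, 0x5d, 0x86]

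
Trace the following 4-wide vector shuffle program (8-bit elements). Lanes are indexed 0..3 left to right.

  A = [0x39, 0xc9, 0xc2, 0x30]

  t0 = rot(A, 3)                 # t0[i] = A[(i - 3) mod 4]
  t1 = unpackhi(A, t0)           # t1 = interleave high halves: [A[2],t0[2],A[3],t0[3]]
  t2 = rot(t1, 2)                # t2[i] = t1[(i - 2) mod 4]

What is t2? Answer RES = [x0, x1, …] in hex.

  t0: c9 c2 30 39
  t1: c2 30 30 39
  t2: 30 39 c2 30

RES = [ 0x30  0x39  0xc2  0x30 ]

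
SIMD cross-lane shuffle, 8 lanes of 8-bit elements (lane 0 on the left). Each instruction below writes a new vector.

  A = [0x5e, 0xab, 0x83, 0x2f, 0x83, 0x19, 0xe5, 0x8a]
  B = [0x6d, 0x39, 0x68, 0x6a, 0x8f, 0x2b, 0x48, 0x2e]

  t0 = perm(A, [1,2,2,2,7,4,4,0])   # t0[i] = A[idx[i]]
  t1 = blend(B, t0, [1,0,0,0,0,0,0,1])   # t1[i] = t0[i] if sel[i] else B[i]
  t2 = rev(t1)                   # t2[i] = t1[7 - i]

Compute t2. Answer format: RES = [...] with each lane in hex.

t0 = [0xab, 0x83, 0x83, 0x83, 0x8a, 0x83, 0x83, 0x5e]
t1 = [0xab, 0x39, 0x68, 0x6a, 0x8f, 0x2b, 0x48, 0x5e]
t2 = [0x5e, 0x48, 0x2b, 0x8f, 0x6a, 0x68, 0x39, 0xab]

RES = [0x5e, 0x48, 0x2b, 0x8f, 0x6a, 0x68, 0x39, 0xab]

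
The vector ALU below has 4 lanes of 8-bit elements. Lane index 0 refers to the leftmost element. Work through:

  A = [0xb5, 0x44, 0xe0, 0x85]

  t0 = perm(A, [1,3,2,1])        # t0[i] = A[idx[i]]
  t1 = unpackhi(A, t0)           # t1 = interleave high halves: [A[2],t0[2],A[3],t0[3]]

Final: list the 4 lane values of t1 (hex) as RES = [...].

RES = [0xe0, 0xe0, 0x85, 0x44]

  t0: 44 85 e0 44
  t1: e0 e0 85 44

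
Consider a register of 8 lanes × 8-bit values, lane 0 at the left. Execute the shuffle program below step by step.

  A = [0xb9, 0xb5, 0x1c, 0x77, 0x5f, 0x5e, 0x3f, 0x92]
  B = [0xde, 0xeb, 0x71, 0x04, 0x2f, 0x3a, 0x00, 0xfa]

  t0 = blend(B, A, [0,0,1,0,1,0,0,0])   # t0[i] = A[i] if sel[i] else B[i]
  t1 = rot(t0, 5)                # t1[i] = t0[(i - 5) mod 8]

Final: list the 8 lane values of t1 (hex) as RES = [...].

RES = [0x04, 0x5f, 0x3a, 0x00, 0xfa, 0xde, 0xeb, 0x1c]

t0 = [0xde, 0xeb, 0x1c, 0x04, 0x5f, 0x3a, 0x00, 0xfa]
t1 = [0x04, 0x5f, 0x3a, 0x00, 0xfa, 0xde, 0xeb, 0x1c]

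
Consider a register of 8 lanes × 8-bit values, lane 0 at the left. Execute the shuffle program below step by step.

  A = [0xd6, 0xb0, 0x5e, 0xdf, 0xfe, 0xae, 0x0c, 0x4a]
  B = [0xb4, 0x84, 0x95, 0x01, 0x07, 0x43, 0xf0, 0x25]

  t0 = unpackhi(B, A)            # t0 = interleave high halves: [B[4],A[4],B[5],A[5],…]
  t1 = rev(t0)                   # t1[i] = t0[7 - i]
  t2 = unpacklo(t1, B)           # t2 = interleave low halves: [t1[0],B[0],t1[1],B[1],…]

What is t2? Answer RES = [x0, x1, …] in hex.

RES = [0x4a, 0xb4, 0x25, 0x84, 0x0c, 0x95, 0xf0, 0x01]

  t0: 07 fe 43 ae f0 0c 25 4a
  t1: 4a 25 0c f0 ae 43 fe 07
  t2: 4a b4 25 84 0c 95 f0 01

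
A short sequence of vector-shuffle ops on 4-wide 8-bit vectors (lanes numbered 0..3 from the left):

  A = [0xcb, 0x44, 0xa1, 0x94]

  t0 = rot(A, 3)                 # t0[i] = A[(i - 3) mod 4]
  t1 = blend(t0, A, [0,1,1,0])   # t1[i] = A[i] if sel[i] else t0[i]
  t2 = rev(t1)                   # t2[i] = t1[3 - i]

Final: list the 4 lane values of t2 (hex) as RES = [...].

  t0: 44 a1 94 cb
  t1: 44 44 a1 cb
  t2: cb a1 44 44

RES = [0xcb, 0xa1, 0x44, 0x44]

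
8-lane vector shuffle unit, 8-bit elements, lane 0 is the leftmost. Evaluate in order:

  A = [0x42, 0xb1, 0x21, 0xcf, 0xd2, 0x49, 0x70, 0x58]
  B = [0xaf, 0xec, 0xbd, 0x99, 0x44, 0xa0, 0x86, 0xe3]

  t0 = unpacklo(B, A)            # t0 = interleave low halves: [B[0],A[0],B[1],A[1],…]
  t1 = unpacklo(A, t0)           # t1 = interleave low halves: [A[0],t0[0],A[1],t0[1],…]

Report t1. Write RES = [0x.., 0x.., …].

  t0: af 42 ec b1 bd 21 99 cf
  t1: 42 af b1 42 21 ec cf b1

RES = [0x42, 0xaf, 0xb1, 0x42, 0x21, 0xec, 0xcf, 0xb1]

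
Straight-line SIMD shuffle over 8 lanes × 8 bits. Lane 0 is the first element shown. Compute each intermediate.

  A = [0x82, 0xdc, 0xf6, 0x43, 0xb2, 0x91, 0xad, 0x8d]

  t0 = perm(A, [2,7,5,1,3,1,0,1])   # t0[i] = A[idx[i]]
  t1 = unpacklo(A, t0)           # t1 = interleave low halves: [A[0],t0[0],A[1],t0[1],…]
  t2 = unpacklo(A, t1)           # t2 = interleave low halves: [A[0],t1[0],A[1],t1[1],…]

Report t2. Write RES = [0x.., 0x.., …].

  t0: f6 8d 91 dc 43 dc 82 dc
  t1: 82 f6 dc 8d f6 91 43 dc
  t2: 82 82 dc f6 f6 dc 43 8d

RES = [ 0x82  0x82  0xdc  0xf6  0xf6  0xdc  0x43  0x8d ]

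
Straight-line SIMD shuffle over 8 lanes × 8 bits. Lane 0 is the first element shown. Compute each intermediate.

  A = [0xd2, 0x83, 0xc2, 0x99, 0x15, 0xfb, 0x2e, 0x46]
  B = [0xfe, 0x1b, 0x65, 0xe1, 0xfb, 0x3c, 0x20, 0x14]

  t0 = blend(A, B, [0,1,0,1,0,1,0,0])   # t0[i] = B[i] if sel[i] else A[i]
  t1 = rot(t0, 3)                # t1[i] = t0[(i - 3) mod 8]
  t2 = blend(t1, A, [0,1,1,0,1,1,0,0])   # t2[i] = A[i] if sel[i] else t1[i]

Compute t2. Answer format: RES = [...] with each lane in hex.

RES = [ 0x3c  0x83  0xc2  0xd2  0x15  0xfb  0xe1  0x15 ]

→ t0 |d2|1b|c2|e1|15|3c|2e|46|
→ t1 |3c|2e|46|d2|1b|c2|e1|15|
→ t2 |3c|83|c2|d2|15|fb|e1|15|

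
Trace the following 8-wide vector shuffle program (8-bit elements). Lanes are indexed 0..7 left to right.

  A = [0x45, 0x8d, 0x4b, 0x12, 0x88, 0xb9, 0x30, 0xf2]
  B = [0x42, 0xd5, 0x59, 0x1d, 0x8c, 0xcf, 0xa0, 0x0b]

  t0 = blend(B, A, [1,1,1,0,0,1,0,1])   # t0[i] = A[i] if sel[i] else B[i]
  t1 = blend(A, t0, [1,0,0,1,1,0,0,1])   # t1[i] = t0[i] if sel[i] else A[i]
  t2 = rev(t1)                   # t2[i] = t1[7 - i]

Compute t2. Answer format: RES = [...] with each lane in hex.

RES = [0xf2, 0x30, 0xb9, 0x8c, 0x1d, 0x4b, 0x8d, 0x45]

→ t0 |45|8d|4b|1d|8c|b9|a0|f2|
→ t1 |45|8d|4b|1d|8c|b9|30|f2|
→ t2 |f2|30|b9|8c|1d|4b|8d|45|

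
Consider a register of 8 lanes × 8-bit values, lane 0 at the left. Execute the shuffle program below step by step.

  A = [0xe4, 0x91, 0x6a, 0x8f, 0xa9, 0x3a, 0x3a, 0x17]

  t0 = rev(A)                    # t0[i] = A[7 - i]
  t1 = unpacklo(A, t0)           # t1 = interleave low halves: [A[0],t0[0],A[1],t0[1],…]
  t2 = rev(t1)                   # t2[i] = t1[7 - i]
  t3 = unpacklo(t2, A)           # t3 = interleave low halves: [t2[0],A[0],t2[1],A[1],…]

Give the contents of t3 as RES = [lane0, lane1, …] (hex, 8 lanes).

→ t0 |17|3a|3a|a9|8f|6a|91|e4|
→ t1 |e4|17|91|3a|6a|3a|8f|a9|
→ t2 |a9|8f|3a|6a|3a|91|17|e4|
→ t3 |a9|e4|8f|91|3a|6a|6a|8f|

RES = [ 0xa9  0xe4  0x8f  0x91  0x3a  0x6a  0x6a  0x8f ]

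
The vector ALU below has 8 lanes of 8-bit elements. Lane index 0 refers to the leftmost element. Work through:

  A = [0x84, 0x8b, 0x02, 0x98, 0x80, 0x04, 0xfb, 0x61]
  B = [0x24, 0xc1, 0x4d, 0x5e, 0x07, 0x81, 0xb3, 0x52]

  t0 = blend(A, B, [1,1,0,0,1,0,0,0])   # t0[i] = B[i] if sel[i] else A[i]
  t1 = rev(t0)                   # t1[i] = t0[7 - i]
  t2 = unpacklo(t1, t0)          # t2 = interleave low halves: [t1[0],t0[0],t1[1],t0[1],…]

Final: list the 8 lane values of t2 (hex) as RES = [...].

  t0: 24 c1 02 98 07 04 fb 61
  t1: 61 fb 04 07 98 02 c1 24
  t2: 61 24 fb c1 04 02 07 98

RES = [0x61, 0x24, 0xfb, 0xc1, 0x04, 0x02, 0x07, 0x98]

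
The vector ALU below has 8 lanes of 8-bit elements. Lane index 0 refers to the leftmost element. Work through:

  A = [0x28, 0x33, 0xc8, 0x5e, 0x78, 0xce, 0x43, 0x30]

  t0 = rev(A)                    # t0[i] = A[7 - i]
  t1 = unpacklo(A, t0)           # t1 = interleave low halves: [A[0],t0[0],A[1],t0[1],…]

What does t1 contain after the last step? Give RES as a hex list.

  t0: 30 43 ce 78 5e c8 33 28
  t1: 28 30 33 43 c8 ce 5e 78

RES = [0x28, 0x30, 0x33, 0x43, 0xc8, 0xce, 0x5e, 0x78]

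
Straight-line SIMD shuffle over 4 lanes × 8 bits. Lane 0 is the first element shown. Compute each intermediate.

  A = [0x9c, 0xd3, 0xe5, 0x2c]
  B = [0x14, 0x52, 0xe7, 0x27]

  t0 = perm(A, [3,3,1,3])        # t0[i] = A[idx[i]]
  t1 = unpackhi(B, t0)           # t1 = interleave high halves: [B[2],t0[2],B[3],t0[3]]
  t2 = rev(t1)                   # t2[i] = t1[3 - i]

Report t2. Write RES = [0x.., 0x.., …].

→ t0 |2c|2c|d3|2c|
→ t1 |e7|d3|27|2c|
→ t2 |2c|27|d3|e7|

RES = [0x2c, 0x27, 0xd3, 0xe7]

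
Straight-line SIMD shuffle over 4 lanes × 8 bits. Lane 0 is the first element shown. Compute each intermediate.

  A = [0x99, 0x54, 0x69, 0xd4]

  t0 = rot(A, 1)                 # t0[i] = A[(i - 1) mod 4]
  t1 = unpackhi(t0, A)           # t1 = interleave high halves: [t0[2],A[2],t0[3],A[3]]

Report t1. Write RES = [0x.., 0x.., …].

RES = [ 0x54  0x69  0x69  0xd4 ]

  t0: d4 99 54 69
  t1: 54 69 69 d4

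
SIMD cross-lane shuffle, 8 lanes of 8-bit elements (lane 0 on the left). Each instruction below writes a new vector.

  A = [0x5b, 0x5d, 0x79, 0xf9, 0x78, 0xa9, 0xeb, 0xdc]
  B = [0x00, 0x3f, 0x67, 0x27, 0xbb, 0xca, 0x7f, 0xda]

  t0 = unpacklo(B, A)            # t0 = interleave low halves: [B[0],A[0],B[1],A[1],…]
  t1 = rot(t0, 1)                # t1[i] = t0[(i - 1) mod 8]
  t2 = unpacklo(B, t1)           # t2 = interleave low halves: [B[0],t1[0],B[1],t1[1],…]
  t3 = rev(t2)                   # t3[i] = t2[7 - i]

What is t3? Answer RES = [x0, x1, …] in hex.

RES = [ 0x3f  0x27  0x5b  0x67  0x00  0x3f  0xf9  0x00 ]

→ t0 |00|5b|3f|5d|67|79|27|f9|
→ t1 |f9|00|5b|3f|5d|67|79|27|
→ t2 |00|f9|3f|00|67|5b|27|3f|
→ t3 |3f|27|5b|67|00|3f|f9|00|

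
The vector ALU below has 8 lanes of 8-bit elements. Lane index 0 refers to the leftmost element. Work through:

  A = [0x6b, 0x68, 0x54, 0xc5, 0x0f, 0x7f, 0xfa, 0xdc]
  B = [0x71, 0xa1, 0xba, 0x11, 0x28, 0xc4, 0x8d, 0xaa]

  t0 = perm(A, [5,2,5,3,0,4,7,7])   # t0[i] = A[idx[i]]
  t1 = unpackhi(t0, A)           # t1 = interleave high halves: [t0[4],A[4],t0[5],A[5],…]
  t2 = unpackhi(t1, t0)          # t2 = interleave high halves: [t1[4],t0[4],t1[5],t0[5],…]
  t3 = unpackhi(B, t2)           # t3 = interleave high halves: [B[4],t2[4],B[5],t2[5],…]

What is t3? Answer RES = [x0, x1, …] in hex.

→ t0 |7f|54|7f|c5|6b|0f|dc|dc|
→ t1 |6b|0f|0f|7f|dc|fa|dc|dc|
→ t2 |dc|6b|fa|0f|dc|dc|dc|dc|
→ t3 |28|dc|c4|dc|8d|dc|aa|dc|

RES = [ 0x28  0xdc  0xc4  0xdc  0x8d  0xdc  0xaa  0xdc ]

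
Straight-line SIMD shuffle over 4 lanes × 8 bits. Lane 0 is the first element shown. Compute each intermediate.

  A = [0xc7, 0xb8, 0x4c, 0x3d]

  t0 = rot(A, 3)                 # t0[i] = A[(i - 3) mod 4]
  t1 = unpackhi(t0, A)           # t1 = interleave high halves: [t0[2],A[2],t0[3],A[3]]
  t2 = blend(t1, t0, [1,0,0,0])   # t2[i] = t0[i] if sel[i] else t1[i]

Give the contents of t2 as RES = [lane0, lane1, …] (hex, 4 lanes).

  t0: b8 4c 3d c7
  t1: 3d 4c c7 3d
  t2: b8 4c c7 3d

RES = [ 0xb8  0x4c  0xc7  0x3d ]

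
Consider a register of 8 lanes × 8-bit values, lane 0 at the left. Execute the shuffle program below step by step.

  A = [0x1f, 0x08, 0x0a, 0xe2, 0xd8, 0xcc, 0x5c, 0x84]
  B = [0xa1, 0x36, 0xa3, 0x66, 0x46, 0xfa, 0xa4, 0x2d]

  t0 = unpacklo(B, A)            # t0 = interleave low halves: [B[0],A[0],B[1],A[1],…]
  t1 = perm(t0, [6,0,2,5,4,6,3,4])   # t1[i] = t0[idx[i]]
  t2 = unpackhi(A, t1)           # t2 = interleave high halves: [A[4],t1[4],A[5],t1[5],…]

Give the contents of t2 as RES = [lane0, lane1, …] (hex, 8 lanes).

RES = [ 0xd8  0xa3  0xcc  0x66  0x5c  0x08  0x84  0xa3 ]

→ t0 |a1|1f|36|08|a3|0a|66|e2|
→ t1 |66|a1|36|0a|a3|66|08|a3|
→ t2 |d8|a3|cc|66|5c|08|84|a3|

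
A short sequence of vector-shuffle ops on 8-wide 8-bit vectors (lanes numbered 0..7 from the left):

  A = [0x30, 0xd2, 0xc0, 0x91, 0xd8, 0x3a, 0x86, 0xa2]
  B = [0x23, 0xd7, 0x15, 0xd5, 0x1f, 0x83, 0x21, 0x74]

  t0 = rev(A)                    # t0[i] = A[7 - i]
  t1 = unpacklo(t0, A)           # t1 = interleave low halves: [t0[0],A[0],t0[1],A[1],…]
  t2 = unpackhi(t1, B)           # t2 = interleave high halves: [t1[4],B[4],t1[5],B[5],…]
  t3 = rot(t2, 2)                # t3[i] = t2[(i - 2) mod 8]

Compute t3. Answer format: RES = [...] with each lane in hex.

RES = [0x91, 0x74, 0x3a, 0x1f, 0xc0, 0x83, 0xd8, 0x21]

t0 = [0xa2, 0x86, 0x3a, 0xd8, 0x91, 0xc0, 0xd2, 0x30]
t1 = [0xa2, 0x30, 0x86, 0xd2, 0x3a, 0xc0, 0xd8, 0x91]
t2 = [0x3a, 0x1f, 0xc0, 0x83, 0xd8, 0x21, 0x91, 0x74]
t3 = [0x91, 0x74, 0x3a, 0x1f, 0xc0, 0x83, 0xd8, 0x21]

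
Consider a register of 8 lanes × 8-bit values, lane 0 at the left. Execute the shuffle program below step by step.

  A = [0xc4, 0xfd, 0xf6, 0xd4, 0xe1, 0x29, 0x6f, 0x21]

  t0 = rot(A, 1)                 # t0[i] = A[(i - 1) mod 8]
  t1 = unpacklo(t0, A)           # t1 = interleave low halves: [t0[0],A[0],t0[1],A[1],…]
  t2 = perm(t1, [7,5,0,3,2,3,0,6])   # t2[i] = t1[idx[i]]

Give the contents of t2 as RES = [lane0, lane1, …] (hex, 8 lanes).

RES = [0xd4, 0xf6, 0x21, 0xfd, 0xc4, 0xfd, 0x21, 0xf6]

t0 = [0x21, 0xc4, 0xfd, 0xf6, 0xd4, 0xe1, 0x29, 0x6f]
t1 = [0x21, 0xc4, 0xc4, 0xfd, 0xfd, 0xf6, 0xf6, 0xd4]
t2 = [0xd4, 0xf6, 0x21, 0xfd, 0xc4, 0xfd, 0x21, 0xf6]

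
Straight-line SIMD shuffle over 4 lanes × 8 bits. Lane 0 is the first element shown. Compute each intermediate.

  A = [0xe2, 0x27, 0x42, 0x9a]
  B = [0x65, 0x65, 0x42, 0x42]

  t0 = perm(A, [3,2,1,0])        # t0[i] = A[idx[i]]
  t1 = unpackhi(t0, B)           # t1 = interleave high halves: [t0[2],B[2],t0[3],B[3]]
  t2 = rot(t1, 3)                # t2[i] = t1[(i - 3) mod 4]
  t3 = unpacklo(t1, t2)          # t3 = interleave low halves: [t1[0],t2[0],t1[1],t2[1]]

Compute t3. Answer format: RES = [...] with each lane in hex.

  t0: 9a 42 27 e2
  t1: 27 42 e2 42
  t2: 42 e2 42 27
  t3: 27 42 42 e2

RES = [0x27, 0x42, 0x42, 0xe2]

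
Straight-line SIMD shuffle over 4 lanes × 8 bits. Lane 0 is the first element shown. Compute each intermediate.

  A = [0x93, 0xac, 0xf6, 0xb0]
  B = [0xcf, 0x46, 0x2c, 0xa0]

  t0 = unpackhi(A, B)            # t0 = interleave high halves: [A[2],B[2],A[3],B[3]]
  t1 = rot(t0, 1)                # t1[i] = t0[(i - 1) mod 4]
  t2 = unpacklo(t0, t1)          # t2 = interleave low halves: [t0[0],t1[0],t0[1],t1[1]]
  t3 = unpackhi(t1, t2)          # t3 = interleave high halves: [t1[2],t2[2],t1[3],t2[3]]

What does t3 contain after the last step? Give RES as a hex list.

RES = [ 0x2c  0x2c  0xb0  0xf6 ]

→ t0 |f6|2c|b0|a0|
→ t1 |a0|f6|2c|b0|
→ t2 |f6|a0|2c|f6|
→ t3 |2c|2c|b0|f6|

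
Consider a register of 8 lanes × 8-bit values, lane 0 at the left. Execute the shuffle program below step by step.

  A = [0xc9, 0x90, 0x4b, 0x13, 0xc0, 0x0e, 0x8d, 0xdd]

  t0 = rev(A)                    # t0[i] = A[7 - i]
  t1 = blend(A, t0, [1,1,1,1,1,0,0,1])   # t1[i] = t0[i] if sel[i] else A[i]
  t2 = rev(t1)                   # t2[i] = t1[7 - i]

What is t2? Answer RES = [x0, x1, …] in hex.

RES = [0xc9, 0x8d, 0x0e, 0x13, 0xc0, 0x0e, 0x8d, 0xdd]

t0 = [0xdd, 0x8d, 0x0e, 0xc0, 0x13, 0x4b, 0x90, 0xc9]
t1 = [0xdd, 0x8d, 0x0e, 0xc0, 0x13, 0x0e, 0x8d, 0xc9]
t2 = [0xc9, 0x8d, 0x0e, 0x13, 0xc0, 0x0e, 0x8d, 0xdd]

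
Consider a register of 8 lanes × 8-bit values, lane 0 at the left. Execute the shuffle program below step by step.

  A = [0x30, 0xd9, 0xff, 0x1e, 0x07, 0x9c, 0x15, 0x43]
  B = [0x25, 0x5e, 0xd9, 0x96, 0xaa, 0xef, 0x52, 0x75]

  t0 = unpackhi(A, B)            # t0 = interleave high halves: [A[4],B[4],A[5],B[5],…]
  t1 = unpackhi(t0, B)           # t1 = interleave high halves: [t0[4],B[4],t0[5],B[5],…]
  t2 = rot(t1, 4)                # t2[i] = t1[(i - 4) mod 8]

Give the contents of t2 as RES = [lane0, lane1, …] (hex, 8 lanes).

RES = [ 0x43  0x52  0x75  0x75  0x15  0xaa  0x52  0xef ]

→ t0 |07|aa|9c|ef|15|52|43|75|
→ t1 |15|aa|52|ef|43|52|75|75|
→ t2 |43|52|75|75|15|aa|52|ef|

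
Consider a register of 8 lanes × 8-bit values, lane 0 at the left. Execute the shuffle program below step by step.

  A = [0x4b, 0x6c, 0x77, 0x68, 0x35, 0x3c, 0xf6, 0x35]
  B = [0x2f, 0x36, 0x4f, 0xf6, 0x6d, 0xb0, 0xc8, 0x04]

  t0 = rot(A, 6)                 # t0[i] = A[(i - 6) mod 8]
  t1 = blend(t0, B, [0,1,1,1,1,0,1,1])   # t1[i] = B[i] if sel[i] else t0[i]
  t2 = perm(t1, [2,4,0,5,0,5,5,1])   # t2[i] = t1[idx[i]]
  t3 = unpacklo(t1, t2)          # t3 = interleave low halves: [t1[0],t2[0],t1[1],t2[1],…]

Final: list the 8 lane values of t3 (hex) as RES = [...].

t0 = [0x77, 0x68, 0x35, 0x3c, 0xf6, 0x35, 0x4b, 0x6c]
t1 = [0x77, 0x36, 0x4f, 0xf6, 0x6d, 0x35, 0xc8, 0x04]
t2 = [0x4f, 0x6d, 0x77, 0x35, 0x77, 0x35, 0x35, 0x36]
t3 = [0x77, 0x4f, 0x36, 0x6d, 0x4f, 0x77, 0xf6, 0x35]

RES = [ 0x77  0x4f  0x36  0x6d  0x4f  0x77  0xf6  0x35 ]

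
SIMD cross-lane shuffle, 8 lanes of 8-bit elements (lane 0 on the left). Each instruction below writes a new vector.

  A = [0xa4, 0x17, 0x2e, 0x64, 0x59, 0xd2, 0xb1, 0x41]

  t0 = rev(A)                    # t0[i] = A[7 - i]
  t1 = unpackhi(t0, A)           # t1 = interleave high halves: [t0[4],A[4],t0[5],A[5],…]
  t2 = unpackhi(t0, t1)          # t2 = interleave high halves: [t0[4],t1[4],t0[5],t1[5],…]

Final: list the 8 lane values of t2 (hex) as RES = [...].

t0 = [0x41, 0xb1, 0xd2, 0x59, 0x64, 0x2e, 0x17, 0xa4]
t1 = [0x64, 0x59, 0x2e, 0xd2, 0x17, 0xb1, 0xa4, 0x41]
t2 = [0x64, 0x17, 0x2e, 0xb1, 0x17, 0xa4, 0xa4, 0x41]

RES = [ 0x64  0x17  0x2e  0xb1  0x17  0xa4  0xa4  0x41 ]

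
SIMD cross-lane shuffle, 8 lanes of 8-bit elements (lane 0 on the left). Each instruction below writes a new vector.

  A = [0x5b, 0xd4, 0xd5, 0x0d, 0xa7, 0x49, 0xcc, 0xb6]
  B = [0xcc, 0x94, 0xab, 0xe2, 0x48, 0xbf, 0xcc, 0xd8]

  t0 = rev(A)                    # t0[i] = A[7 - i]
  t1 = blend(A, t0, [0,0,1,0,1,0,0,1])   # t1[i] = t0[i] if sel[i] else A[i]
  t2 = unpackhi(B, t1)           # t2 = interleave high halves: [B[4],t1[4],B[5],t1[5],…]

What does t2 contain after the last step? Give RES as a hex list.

RES = [0x48, 0x0d, 0xbf, 0x49, 0xcc, 0xcc, 0xd8, 0x5b]

t0 = [0xb6, 0xcc, 0x49, 0xa7, 0x0d, 0xd5, 0xd4, 0x5b]
t1 = [0x5b, 0xd4, 0x49, 0x0d, 0x0d, 0x49, 0xcc, 0x5b]
t2 = [0x48, 0x0d, 0xbf, 0x49, 0xcc, 0xcc, 0xd8, 0x5b]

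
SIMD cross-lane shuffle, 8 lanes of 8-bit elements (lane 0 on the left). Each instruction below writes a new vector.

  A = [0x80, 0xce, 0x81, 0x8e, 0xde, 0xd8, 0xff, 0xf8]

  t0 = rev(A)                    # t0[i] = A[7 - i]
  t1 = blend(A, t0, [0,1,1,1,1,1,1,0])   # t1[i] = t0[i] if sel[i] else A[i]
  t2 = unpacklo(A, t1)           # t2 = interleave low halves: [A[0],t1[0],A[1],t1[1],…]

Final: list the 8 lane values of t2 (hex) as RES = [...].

RES = [ 0x80  0x80  0xce  0xff  0x81  0xd8  0x8e  0xde ]

→ t0 |f8|ff|d8|de|8e|81|ce|80|
→ t1 |80|ff|d8|de|8e|81|ce|f8|
→ t2 |80|80|ce|ff|81|d8|8e|de|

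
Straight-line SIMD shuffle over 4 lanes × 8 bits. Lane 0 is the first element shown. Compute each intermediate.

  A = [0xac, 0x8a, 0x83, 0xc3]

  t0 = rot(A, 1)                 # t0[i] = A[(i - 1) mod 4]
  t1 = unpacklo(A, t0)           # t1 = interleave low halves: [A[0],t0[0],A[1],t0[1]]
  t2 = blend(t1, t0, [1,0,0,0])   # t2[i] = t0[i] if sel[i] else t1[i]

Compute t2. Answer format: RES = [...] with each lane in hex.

RES = [ 0xc3  0xc3  0x8a  0xac ]

  t0: c3 ac 8a 83
  t1: ac c3 8a ac
  t2: c3 c3 8a ac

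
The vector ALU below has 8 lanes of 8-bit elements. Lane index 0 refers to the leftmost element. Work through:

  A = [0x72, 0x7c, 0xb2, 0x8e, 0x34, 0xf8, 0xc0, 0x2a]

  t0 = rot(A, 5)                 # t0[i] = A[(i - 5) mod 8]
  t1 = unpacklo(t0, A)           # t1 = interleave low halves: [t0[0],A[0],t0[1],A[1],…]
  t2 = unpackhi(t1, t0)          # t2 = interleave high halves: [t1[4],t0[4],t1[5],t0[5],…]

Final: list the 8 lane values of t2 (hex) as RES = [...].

t0 = [0x8e, 0x34, 0xf8, 0xc0, 0x2a, 0x72, 0x7c, 0xb2]
t1 = [0x8e, 0x72, 0x34, 0x7c, 0xf8, 0xb2, 0xc0, 0x8e]
t2 = [0xf8, 0x2a, 0xb2, 0x72, 0xc0, 0x7c, 0x8e, 0xb2]

RES = [ 0xf8  0x2a  0xb2  0x72  0xc0  0x7c  0x8e  0xb2 ]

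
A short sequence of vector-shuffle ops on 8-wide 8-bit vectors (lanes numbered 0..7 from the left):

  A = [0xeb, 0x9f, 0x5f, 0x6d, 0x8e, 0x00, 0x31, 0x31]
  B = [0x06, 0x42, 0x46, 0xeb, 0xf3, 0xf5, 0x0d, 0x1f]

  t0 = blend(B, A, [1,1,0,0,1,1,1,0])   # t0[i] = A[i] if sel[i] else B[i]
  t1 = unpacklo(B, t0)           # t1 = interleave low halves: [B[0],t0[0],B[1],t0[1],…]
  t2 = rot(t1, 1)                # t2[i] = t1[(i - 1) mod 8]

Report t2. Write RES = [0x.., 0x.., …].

t0 = [0xeb, 0x9f, 0x46, 0xeb, 0x8e, 0x00, 0x31, 0x1f]
t1 = [0x06, 0xeb, 0x42, 0x9f, 0x46, 0x46, 0xeb, 0xeb]
t2 = [0xeb, 0x06, 0xeb, 0x42, 0x9f, 0x46, 0x46, 0xeb]

RES = [ 0xeb  0x06  0xeb  0x42  0x9f  0x46  0x46  0xeb ]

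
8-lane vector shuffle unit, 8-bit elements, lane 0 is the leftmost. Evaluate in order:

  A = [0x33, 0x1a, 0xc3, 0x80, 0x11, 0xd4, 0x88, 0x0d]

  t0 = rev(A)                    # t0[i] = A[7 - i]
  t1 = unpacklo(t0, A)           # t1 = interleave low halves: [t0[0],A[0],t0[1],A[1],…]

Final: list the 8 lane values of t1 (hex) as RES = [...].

  t0: 0d 88 d4 11 80 c3 1a 33
  t1: 0d 33 88 1a d4 c3 11 80

RES = [ 0x0d  0x33  0x88  0x1a  0xd4  0xc3  0x11  0x80 ]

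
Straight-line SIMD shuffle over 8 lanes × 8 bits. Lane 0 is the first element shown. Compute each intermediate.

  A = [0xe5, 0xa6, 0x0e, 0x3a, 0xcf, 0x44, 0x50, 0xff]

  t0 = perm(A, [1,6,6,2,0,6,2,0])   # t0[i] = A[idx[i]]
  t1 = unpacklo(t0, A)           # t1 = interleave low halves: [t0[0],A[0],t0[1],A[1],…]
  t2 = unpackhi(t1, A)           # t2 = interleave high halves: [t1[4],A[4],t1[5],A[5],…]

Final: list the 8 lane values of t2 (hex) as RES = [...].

  t0: a6 50 50 0e e5 50 0e e5
  t1: a6 e5 50 a6 50 0e 0e 3a
  t2: 50 cf 0e 44 0e 50 3a ff

RES = [0x50, 0xcf, 0x0e, 0x44, 0x0e, 0x50, 0x3a, 0xff]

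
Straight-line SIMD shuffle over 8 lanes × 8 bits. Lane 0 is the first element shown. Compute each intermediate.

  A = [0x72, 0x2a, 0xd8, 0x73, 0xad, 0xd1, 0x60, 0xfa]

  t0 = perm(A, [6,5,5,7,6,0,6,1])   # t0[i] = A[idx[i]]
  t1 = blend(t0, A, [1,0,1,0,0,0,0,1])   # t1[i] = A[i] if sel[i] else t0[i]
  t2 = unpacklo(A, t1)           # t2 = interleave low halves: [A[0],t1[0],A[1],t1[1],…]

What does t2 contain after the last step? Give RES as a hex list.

→ t0 |60|d1|d1|fa|60|72|60|2a|
→ t1 |72|d1|d8|fa|60|72|60|fa|
→ t2 |72|72|2a|d1|d8|d8|73|fa|

RES = [0x72, 0x72, 0x2a, 0xd1, 0xd8, 0xd8, 0x73, 0xfa]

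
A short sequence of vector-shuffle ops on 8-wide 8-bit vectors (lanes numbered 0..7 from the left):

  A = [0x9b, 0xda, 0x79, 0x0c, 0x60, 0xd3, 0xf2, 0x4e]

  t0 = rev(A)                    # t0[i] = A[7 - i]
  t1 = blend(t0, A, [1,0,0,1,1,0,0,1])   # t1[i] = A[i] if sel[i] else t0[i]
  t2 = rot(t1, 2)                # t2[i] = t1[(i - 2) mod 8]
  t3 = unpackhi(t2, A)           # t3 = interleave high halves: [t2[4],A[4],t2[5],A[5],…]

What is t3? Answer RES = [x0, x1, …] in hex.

  t0: 4e f2 d3 60 0c 79 da 9b
  t1: 9b f2 d3 0c 60 79 da 4e
  t2: da 4e 9b f2 d3 0c 60 79
  t3: d3 60 0c d3 60 f2 79 4e

RES = [ 0xd3  0x60  0x0c  0xd3  0x60  0xf2  0x79  0x4e ]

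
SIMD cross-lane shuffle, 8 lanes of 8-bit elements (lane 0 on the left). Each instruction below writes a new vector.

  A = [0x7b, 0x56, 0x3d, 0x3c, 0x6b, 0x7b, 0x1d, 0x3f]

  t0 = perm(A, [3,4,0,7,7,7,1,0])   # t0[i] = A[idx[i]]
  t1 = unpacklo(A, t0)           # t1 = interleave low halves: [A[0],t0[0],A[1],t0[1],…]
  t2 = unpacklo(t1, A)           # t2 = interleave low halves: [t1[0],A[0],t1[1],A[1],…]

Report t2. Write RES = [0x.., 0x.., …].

RES = [0x7b, 0x7b, 0x3c, 0x56, 0x56, 0x3d, 0x6b, 0x3c]

→ t0 |3c|6b|7b|3f|3f|3f|56|7b|
→ t1 |7b|3c|56|6b|3d|7b|3c|3f|
→ t2 |7b|7b|3c|56|56|3d|6b|3c|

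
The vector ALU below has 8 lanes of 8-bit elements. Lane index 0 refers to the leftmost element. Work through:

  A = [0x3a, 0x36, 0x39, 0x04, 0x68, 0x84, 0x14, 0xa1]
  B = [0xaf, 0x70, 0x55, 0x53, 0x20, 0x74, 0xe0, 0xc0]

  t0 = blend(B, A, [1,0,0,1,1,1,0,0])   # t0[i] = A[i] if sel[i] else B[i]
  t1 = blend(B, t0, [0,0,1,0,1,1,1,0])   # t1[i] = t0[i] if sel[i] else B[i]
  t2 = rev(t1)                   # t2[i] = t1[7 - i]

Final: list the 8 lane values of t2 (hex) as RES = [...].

  t0: 3a 70 55 04 68 84 e0 c0
  t1: af 70 55 53 68 84 e0 c0
  t2: c0 e0 84 68 53 55 70 af

RES = [ 0xc0  0xe0  0x84  0x68  0x53  0x55  0x70  0xaf ]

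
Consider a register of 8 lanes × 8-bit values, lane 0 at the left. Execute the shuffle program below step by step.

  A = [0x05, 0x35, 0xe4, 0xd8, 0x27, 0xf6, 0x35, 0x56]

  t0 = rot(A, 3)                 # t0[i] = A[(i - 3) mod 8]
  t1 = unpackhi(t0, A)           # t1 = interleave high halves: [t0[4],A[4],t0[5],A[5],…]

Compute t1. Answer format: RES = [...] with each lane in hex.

t0 = [0xf6, 0x35, 0x56, 0x05, 0x35, 0xe4, 0xd8, 0x27]
t1 = [0x35, 0x27, 0xe4, 0xf6, 0xd8, 0x35, 0x27, 0x56]

RES = [0x35, 0x27, 0xe4, 0xf6, 0xd8, 0x35, 0x27, 0x56]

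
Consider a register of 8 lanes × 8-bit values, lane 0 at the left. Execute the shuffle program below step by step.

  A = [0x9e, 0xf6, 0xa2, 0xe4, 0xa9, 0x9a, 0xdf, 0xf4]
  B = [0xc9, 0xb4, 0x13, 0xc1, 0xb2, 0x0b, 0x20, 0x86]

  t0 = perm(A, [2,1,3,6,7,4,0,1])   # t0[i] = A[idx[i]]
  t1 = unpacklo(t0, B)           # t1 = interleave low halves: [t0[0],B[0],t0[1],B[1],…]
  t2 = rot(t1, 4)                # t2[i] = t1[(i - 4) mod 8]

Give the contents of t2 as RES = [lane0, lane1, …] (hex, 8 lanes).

RES = [0xe4, 0x13, 0xdf, 0xc1, 0xa2, 0xc9, 0xf6, 0xb4]

t0 = [0xa2, 0xf6, 0xe4, 0xdf, 0xf4, 0xa9, 0x9e, 0xf6]
t1 = [0xa2, 0xc9, 0xf6, 0xb4, 0xe4, 0x13, 0xdf, 0xc1]
t2 = [0xe4, 0x13, 0xdf, 0xc1, 0xa2, 0xc9, 0xf6, 0xb4]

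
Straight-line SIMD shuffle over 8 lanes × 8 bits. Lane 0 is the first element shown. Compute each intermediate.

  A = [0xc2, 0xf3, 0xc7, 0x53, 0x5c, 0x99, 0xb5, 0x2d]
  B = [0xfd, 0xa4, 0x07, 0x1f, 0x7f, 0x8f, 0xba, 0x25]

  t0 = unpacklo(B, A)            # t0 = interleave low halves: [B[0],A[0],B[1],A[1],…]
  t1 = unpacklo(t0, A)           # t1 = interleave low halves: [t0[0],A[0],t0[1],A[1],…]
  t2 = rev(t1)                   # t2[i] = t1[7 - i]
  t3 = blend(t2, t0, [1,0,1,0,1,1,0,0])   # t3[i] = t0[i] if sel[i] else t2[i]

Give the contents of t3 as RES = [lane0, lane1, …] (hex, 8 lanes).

RES = [ 0xfd  0xf3  0xa4  0xa4  0x07  0xc7  0xc2  0xfd ]

→ t0 |fd|c2|a4|f3|07|c7|1f|53|
→ t1 |fd|c2|c2|f3|a4|c7|f3|53|
→ t2 |53|f3|c7|a4|f3|c2|c2|fd|
→ t3 |fd|f3|a4|a4|07|c7|c2|fd|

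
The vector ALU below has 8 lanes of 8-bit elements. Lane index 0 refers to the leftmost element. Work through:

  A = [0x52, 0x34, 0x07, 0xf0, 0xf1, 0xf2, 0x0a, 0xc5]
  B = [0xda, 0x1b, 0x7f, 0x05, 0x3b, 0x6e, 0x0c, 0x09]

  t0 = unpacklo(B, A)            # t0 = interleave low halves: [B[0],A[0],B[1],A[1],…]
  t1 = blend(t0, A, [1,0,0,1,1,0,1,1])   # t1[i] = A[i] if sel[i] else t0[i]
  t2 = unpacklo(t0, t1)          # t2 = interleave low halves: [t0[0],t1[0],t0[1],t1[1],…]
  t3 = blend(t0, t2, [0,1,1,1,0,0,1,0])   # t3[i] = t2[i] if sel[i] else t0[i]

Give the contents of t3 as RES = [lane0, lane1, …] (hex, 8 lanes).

RES = [0xda, 0x52, 0x52, 0x52, 0x7f, 0x07, 0x34, 0xf0]

t0 = [0xda, 0x52, 0x1b, 0x34, 0x7f, 0x07, 0x05, 0xf0]
t1 = [0x52, 0x52, 0x1b, 0xf0, 0xf1, 0x07, 0x0a, 0xc5]
t2 = [0xda, 0x52, 0x52, 0x52, 0x1b, 0x1b, 0x34, 0xf0]
t3 = [0xda, 0x52, 0x52, 0x52, 0x7f, 0x07, 0x34, 0xf0]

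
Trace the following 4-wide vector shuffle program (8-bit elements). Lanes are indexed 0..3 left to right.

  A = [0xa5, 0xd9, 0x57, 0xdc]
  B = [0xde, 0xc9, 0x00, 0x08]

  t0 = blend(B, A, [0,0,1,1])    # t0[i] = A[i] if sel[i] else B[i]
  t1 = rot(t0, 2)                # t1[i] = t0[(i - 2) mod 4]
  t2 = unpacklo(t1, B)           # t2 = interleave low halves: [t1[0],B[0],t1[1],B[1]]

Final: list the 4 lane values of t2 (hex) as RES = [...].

  t0: de c9 57 dc
  t1: 57 dc de c9
  t2: 57 de dc c9

RES = [ 0x57  0xde  0xdc  0xc9 ]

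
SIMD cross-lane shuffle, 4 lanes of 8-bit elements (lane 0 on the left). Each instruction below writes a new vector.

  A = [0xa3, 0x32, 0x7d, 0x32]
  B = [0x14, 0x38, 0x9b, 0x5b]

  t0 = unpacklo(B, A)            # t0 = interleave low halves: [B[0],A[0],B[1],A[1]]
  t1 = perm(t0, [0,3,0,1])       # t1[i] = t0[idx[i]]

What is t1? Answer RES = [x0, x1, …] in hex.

→ t0 |14|a3|38|32|
→ t1 |14|32|14|a3|

RES = [0x14, 0x32, 0x14, 0xa3]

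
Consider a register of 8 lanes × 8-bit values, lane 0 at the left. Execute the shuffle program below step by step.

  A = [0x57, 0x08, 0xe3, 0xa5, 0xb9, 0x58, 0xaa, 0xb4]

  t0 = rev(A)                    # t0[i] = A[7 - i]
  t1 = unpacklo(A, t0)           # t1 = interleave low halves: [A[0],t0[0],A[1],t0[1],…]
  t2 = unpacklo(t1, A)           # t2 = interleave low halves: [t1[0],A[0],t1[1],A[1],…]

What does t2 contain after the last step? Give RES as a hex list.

  t0: b4 aa 58 b9 a5 e3 08 57
  t1: 57 b4 08 aa e3 58 a5 b9
  t2: 57 57 b4 08 08 e3 aa a5

RES = [ 0x57  0x57  0xb4  0x08  0x08  0xe3  0xaa  0xa5 ]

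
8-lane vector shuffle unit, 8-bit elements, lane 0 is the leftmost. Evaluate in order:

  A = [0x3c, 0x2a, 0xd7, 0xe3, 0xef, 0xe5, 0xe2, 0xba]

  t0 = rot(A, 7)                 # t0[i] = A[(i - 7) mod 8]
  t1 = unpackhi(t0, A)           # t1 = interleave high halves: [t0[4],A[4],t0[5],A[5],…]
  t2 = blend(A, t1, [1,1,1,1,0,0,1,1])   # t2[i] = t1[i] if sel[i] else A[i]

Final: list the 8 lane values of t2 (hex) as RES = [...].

→ t0 |2a|d7|e3|ef|e5|e2|ba|3c|
→ t1 |e5|ef|e2|e5|ba|e2|3c|ba|
→ t2 |e5|ef|e2|e5|ef|e5|3c|ba|

RES = [ 0xe5  0xef  0xe2  0xe5  0xef  0xe5  0x3c  0xba ]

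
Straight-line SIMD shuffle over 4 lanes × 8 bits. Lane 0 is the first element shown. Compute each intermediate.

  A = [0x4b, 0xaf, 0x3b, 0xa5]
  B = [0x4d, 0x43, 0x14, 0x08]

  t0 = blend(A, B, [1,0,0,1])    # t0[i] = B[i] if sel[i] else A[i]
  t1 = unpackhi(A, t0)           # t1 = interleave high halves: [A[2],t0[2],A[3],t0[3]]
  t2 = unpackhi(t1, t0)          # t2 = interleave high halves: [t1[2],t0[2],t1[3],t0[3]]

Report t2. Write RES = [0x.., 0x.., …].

  t0: 4d af 3b 08
  t1: 3b 3b a5 08
  t2: a5 3b 08 08

RES = [ 0xa5  0x3b  0x08  0x08 ]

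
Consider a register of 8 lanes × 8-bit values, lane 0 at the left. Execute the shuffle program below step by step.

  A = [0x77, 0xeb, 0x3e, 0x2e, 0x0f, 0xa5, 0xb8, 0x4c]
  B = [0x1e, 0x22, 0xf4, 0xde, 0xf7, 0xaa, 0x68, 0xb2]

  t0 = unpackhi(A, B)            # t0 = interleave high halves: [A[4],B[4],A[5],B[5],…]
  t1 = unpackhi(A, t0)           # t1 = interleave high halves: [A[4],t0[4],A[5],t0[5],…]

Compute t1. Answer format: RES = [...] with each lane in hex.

RES = [0x0f, 0xb8, 0xa5, 0x68, 0xb8, 0x4c, 0x4c, 0xb2]

→ t0 |0f|f7|a5|aa|b8|68|4c|b2|
→ t1 |0f|b8|a5|68|b8|4c|4c|b2|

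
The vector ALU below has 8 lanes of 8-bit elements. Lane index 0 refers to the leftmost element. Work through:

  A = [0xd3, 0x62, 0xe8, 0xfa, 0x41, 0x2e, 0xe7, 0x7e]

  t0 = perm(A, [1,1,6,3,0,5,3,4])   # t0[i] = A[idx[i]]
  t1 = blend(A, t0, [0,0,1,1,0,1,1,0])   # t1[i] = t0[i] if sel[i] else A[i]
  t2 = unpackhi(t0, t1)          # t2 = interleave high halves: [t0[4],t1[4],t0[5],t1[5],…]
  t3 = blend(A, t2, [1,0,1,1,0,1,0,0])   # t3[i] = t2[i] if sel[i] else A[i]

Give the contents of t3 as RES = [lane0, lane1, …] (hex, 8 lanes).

RES = [0xd3, 0x62, 0x2e, 0x2e, 0x41, 0xfa, 0xe7, 0x7e]

t0 = [0x62, 0x62, 0xe7, 0xfa, 0xd3, 0x2e, 0xfa, 0x41]
t1 = [0xd3, 0x62, 0xe7, 0xfa, 0x41, 0x2e, 0xfa, 0x7e]
t2 = [0xd3, 0x41, 0x2e, 0x2e, 0xfa, 0xfa, 0x41, 0x7e]
t3 = [0xd3, 0x62, 0x2e, 0x2e, 0x41, 0xfa, 0xe7, 0x7e]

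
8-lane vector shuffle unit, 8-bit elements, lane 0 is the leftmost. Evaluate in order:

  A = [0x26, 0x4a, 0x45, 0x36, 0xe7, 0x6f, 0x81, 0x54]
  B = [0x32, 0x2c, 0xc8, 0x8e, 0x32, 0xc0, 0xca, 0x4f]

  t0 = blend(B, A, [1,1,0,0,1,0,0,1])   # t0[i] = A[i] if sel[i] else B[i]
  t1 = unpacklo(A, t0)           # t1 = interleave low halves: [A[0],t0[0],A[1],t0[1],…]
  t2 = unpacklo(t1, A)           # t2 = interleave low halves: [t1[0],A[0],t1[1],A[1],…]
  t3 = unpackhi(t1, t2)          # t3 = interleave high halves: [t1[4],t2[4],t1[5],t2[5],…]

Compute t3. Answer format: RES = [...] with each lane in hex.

→ t0 |26|4a|c8|8e|e7|c0|ca|54|
→ t1 |26|26|4a|4a|45|c8|36|8e|
→ t2 |26|26|26|4a|4a|45|4a|36|
→ t3 |45|4a|c8|45|36|4a|8e|36|

RES = [ 0x45  0x4a  0xc8  0x45  0x36  0x4a  0x8e  0x36 ]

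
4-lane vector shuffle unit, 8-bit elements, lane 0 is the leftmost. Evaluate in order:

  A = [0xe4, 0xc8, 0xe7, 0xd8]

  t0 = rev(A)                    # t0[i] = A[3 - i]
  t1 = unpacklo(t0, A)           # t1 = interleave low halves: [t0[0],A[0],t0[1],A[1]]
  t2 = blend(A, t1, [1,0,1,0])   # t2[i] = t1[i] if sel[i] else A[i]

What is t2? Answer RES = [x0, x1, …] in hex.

RES = [0xd8, 0xc8, 0xe7, 0xd8]

  t0: d8 e7 c8 e4
  t1: d8 e4 e7 c8
  t2: d8 c8 e7 d8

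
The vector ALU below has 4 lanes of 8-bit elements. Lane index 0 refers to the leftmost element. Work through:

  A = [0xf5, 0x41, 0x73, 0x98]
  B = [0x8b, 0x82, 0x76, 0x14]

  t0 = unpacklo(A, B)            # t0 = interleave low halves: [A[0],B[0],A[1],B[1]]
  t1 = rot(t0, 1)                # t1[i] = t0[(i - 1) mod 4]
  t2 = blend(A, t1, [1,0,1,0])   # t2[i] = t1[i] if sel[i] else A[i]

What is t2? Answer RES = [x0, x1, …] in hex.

t0 = [0xf5, 0x8b, 0x41, 0x82]
t1 = [0x82, 0xf5, 0x8b, 0x41]
t2 = [0x82, 0x41, 0x8b, 0x98]

RES = [ 0x82  0x41  0x8b  0x98 ]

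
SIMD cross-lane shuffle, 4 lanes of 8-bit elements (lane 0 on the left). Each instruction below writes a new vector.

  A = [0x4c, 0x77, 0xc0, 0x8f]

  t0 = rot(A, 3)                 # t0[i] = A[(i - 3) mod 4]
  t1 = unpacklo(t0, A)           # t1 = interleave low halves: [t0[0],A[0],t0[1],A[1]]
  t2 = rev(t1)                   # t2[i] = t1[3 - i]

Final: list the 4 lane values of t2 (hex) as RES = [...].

→ t0 |77|c0|8f|4c|
→ t1 |77|4c|c0|77|
→ t2 |77|c0|4c|77|

RES = [ 0x77  0xc0  0x4c  0x77 ]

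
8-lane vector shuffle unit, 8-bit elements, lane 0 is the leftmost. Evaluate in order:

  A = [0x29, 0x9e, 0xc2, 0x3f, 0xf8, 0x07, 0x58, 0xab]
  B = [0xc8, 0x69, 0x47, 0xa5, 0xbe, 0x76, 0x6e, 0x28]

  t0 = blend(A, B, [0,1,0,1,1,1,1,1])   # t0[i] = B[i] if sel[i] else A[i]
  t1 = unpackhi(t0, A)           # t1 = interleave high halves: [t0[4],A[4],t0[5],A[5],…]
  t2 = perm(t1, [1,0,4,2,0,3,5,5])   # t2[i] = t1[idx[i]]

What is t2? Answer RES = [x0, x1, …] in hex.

RES = [ 0xf8  0xbe  0x6e  0x76  0xbe  0x07  0x58  0x58 ]

→ t0 |29|69|c2|a5|be|76|6e|28|
→ t1 |be|f8|76|07|6e|58|28|ab|
→ t2 |f8|be|6e|76|be|07|58|58|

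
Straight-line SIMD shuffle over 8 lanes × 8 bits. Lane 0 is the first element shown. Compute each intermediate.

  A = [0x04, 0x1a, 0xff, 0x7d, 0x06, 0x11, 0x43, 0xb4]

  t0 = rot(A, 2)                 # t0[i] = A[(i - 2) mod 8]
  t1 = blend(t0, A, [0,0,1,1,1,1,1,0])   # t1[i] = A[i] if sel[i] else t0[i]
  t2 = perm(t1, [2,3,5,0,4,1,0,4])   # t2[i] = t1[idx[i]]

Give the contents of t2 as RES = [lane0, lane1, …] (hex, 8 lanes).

RES = [0xff, 0x7d, 0x11, 0x43, 0x06, 0xb4, 0x43, 0x06]

  t0: 43 b4 04 1a ff 7d 06 11
  t1: 43 b4 ff 7d 06 11 43 11
  t2: ff 7d 11 43 06 b4 43 06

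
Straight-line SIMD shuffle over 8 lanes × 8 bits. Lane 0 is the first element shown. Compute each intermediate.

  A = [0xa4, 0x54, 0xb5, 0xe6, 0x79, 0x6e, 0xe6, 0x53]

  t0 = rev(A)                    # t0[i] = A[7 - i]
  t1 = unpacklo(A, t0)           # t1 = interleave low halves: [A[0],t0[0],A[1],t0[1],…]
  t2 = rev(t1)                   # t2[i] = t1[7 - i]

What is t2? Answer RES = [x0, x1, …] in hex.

  t0: 53 e6 6e 79 e6 b5 54 a4
  t1: a4 53 54 e6 b5 6e e6 79
  t2: 79 e6 6e b5 e6 54 53 a4

RES = [ 0x79  0xe6  0x6e  0xb5  0xe6  0x54  0x53  0xa4 ]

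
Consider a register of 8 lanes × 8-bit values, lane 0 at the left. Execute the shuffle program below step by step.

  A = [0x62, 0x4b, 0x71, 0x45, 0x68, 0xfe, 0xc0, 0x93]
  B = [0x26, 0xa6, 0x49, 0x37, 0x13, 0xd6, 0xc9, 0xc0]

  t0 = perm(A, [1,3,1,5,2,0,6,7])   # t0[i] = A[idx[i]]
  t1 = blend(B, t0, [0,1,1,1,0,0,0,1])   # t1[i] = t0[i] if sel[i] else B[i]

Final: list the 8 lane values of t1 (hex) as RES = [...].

RES = [0x26, 0x45, 0x4b, 0xfe, 0x13, 0xd6, 0xc9, 0x93]

t0 = [0x4b, 0x45, 0x4b, 0xfe, 0x71, 0x62, 0xc0, 0x93]
t1 = [0x26, 0x45, 0x4b, 0xfe, 0x13, 0xd6, 0xc9, 0x93]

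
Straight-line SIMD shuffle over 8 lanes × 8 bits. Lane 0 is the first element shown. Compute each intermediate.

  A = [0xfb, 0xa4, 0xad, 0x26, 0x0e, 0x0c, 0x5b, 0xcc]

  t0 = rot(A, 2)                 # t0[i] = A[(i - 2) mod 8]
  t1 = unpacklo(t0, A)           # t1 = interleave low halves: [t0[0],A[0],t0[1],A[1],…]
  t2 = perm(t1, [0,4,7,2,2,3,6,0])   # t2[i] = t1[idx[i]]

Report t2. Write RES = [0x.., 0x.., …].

RES = [ 0x5b  0xfb  0x26  0xcc  0xcc  0xa4  0xa4  0x5b ]

  t0: 5b cc fb a4 ad 26 0e 0c
  t1: 5b fb cc a4 fb ad a4 26
  t2: 5b fb 26 cc cc a4 a4 5b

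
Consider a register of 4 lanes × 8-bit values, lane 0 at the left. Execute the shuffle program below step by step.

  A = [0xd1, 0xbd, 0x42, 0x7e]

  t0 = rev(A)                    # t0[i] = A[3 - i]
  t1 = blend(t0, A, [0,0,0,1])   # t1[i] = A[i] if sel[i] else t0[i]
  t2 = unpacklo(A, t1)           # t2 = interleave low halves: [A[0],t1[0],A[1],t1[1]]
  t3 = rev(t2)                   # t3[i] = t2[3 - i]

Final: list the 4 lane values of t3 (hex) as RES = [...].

RES = [ 0x42  0xbd  0x7e  0xd1 ]

→ t0 |7e|42|bd|d1|
→ t1 |7e|42|bd|7e|
→ t2 |d1|7e|bd|42|
→ t3 |42|bd|7e|d1|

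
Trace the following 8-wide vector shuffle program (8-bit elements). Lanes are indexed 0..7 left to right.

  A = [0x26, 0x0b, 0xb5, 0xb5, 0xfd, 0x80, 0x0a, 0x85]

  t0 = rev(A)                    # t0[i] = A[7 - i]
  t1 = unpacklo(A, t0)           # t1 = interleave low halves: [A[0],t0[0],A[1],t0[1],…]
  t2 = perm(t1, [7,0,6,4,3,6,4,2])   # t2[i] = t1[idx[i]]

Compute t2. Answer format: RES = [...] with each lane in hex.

  t0: 85 0a 80 fd b5 b5 0b 26
  t1: 26 85 0b 0a b5 80 b5 fd
  t2: fd 26 b5 b5 0a b5 b5 0b

RES = [0xfd, 0x26, 0xb5, 0xb5, 0x0a, 0xb5, 0xb5, 0x0b]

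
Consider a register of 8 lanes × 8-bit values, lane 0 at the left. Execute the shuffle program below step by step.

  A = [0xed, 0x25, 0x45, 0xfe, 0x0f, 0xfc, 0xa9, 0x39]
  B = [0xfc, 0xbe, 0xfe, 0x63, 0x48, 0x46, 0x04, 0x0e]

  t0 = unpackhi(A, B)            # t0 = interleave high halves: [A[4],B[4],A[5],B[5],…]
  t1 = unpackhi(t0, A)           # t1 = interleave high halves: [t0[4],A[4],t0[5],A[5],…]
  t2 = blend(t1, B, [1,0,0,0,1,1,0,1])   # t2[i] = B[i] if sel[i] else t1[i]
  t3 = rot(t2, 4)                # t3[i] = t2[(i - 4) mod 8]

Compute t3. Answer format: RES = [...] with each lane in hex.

t0 = [0x0f, 0x48, 0xfc, 0x46, 0xa9, 0x04, 0x39, 0x0e]
t1 = [0xa9, 0x0f, 0x04, 0xfc, 0x39, 0xa9, 0x0e, 0x39]
t2 = [0xfc, 0x0f, 0x04, 0xfc, 0x48, 0x46, 0x0e, 0x0e]
t3 = [0x48, 0x46, 0x0e, 0x0e, 0xfc, 0x0f, 0x04, 0xfc]

RES = [0x48, 0x46, 0x0e, 0x0e, 0xfc, 0x0f, 0x04, 0xfc]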